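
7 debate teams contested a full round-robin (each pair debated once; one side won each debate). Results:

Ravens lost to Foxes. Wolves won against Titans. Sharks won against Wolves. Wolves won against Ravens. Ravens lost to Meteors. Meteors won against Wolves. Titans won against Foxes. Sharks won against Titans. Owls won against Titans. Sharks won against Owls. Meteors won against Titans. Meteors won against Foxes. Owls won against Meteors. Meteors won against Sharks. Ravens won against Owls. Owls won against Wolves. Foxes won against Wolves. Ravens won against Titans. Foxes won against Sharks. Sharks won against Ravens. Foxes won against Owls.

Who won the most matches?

Win totals: Sharks 4, Owls 3, Wolves 2, Titans 1, Meteors 5, Foxes 4, Ravens 2.
Meteors leads with 5 wins (next highest: 4).

Meteors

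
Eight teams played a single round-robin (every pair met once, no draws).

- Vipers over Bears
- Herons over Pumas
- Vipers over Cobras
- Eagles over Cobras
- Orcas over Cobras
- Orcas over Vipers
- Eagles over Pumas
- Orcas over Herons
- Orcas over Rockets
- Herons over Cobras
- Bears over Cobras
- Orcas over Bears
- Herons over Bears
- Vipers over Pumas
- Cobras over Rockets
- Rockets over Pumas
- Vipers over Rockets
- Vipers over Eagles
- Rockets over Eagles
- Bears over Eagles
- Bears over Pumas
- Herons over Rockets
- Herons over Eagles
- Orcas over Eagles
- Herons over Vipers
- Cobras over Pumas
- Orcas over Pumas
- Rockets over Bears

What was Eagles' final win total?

2

Eagles' results: beat Cobras, Pumas; lost to Vipers, Rockets, Orcas, Herons, Bears.
That is 2 wins.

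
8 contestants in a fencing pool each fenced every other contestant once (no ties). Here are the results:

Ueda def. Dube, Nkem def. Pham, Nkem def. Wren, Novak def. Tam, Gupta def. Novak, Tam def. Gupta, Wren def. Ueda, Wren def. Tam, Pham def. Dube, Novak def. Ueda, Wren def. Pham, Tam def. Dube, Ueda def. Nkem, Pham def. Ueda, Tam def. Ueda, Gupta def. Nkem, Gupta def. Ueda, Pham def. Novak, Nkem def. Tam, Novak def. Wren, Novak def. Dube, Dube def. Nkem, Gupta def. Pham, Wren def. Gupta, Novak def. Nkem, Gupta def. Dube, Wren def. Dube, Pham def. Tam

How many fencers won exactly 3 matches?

Win totals: Pham 4, Novak 5, Gupta 5, Nkem 3, Wren 5, Ueda 2, Tam 3, Dube 1.
Exactly 3: Nkem, Tam — 2 fencers.

2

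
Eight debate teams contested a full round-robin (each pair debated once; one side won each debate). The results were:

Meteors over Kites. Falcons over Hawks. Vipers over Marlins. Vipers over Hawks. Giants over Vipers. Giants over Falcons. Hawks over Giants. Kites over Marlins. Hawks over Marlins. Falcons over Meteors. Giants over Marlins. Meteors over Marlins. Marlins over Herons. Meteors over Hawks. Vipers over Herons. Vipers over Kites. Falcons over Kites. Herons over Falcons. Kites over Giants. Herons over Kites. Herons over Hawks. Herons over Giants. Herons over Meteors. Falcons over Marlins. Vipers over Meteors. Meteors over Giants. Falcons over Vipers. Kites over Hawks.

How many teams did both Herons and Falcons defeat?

3

Herons beat: Hawks, Meteors, Kites, Giants, Falcons.
Falcons beat: Hawks, Meteors, Kites, Marlins, Vipers.
Both beat: Hawks, Meteors, Kites — 3.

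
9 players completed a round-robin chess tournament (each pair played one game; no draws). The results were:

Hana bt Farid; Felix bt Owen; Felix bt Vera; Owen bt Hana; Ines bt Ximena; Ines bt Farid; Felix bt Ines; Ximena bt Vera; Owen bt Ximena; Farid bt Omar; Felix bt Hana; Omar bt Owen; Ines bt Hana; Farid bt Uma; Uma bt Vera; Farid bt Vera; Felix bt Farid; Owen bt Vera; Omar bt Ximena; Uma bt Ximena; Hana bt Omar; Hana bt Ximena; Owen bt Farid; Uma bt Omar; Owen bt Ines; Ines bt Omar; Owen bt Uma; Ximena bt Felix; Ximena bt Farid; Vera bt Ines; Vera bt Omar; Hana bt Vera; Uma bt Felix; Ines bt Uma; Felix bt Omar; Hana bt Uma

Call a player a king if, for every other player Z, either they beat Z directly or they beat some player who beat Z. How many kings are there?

7

Vera cannot reach Felix in two steps.
Hana reaches everyone (king).
Omar reaches everyone (king).
Owen reaches everyone (king).
Felix reaches everyone (king).
Ximena reaches everyone (king).
Ines reaches everyone (king).
Uma reaches everyone (king).
Farid cannot reach Hana in two steps.
Kings: Hana, Omar, Owen, Felix, Ximena, Ines, Uma — 7.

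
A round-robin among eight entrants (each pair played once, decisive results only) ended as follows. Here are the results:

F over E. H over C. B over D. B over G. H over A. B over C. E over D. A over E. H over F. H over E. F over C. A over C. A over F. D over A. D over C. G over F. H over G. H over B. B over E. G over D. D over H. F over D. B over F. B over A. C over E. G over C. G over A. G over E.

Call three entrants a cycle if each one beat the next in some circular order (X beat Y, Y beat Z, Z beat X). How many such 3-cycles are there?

Win totals: A 3, B 6, C 1, D 3, E 1, F 3, G 5, H 6.
An entrant with w wins dominates both others in C(w,2) triples; summing gives 3 + 15 + 0 + 3 + 0 + 3 + 10 + 15 = 49 transitive triples.
Total triples C(8,3) = 56, so cyclic triples = 56 − 49 = 7.

7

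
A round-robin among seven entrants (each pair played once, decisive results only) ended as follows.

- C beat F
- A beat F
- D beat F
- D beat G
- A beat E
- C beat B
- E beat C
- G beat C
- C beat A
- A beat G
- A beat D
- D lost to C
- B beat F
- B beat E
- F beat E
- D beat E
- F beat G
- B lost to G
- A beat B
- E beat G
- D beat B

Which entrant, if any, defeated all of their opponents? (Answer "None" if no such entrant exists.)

None

Highest win total is A with 5 (out of 6 possible).
A lost to C, so no entrant went undefeated.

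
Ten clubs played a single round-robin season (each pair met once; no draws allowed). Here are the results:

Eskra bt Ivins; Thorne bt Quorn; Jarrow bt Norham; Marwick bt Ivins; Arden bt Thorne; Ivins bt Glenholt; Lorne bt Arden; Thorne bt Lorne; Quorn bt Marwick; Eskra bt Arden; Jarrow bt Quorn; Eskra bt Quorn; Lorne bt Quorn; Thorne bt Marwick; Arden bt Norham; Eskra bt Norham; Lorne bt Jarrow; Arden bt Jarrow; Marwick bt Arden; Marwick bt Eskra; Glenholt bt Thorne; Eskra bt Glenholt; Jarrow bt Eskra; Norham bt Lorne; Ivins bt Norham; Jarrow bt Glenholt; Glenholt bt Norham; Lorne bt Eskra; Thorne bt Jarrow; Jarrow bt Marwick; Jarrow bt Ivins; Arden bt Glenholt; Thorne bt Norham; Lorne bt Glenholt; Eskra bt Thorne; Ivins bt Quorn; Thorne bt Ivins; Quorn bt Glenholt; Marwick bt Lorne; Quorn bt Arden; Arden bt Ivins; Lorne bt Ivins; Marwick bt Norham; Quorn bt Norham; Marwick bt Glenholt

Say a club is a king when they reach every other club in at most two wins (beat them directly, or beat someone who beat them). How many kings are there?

7

Eskra reaches everyone (king).
Arden reaches everyone (king).
Marwick reaches everyone (king).
Quorn reaches everyone (king).
Thorne reaches everyone (king).
Norham cannot reach Marwick, Thorne in two steps.
Glenholt cannot reach Eskra, Arden in two steps.
Lorne reaches everyone (king).
Ivins cannot reach Eskra, Jarrow in two steps.
Jarrow reaches everyone (king).
Kings: Eskra, Arden, Marwick, Quorn, Thorne, Lorne, Jarrow — 7.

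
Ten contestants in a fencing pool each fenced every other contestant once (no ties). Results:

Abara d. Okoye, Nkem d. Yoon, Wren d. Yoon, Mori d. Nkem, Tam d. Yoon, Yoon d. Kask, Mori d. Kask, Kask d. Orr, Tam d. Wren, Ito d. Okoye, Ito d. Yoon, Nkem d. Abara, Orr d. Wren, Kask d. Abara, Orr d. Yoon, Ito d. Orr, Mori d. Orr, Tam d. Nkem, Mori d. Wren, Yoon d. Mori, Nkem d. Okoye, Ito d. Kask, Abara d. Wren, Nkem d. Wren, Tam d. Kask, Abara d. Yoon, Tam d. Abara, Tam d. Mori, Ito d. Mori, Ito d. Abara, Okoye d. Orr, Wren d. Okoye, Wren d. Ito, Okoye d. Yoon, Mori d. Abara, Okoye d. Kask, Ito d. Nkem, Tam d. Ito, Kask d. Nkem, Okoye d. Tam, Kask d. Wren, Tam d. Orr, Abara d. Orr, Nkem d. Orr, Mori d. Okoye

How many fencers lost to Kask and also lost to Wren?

Kask beat: Orr, Wren, Nkem, Abara.
Wren beat: Okoye, Ito, Yoon.
No one was beaten by both.

0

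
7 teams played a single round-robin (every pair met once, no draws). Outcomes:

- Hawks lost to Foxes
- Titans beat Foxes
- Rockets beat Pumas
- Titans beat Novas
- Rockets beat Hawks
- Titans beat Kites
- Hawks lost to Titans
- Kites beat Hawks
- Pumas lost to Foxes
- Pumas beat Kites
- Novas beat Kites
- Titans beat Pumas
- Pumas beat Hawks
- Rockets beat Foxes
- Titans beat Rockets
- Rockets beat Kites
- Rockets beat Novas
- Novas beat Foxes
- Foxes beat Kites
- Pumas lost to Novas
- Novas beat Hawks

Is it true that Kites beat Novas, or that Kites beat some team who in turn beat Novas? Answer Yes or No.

No

Kites did not beat Novas directly.
Kites beat Hawks, but each of them lost to Novas. No two-step path.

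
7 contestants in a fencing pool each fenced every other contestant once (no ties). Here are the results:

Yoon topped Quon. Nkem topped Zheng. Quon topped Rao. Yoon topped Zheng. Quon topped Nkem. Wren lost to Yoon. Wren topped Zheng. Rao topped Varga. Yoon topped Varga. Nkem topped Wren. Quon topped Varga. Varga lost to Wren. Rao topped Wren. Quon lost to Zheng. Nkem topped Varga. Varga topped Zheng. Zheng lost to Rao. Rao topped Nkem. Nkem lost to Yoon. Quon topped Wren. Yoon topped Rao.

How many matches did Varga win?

Varga's results: beat Zheng; lost to Quon, Rao, Nkem, Wren, Yoon.
That is 1 win.

1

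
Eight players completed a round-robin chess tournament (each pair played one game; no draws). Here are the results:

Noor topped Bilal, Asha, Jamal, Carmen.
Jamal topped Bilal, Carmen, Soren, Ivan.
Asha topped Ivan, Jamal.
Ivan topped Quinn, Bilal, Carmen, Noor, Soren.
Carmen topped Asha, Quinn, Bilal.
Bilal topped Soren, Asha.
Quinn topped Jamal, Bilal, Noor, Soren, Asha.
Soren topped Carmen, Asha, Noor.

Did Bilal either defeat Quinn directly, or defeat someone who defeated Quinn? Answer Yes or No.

Bilal did not beat Quinn directly.
Bilal beat Soren, Asha, but each of them lost to Quinn. No two-step path.

No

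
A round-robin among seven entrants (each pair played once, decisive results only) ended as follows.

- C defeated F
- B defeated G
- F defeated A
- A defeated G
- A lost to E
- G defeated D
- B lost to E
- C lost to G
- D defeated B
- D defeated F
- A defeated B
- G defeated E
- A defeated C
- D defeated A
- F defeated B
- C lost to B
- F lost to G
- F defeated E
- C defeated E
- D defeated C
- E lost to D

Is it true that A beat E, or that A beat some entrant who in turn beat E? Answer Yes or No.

A did not beat E directly.
A beat B, C, G. Of those, C beat E.

Yes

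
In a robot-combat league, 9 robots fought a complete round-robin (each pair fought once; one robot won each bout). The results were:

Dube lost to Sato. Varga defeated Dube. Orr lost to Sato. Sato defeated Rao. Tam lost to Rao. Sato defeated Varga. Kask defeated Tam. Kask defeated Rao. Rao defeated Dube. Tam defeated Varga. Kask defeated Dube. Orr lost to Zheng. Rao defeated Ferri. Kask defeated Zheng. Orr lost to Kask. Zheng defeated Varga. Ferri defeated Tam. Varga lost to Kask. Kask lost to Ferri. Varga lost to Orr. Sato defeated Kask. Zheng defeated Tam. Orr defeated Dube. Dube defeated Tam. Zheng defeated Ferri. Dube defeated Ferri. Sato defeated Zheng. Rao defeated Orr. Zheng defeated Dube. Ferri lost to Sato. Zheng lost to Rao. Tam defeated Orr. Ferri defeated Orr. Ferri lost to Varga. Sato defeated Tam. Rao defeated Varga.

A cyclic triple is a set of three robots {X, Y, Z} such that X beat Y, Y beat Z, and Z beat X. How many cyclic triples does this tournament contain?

9

Win totals: Tam 2, Rao 6, Ferri 3, Orr 2, Dube 2, Kask 6, Varga 2, Zheng 5, Sato 8.
A robot with w wins dominates both others in C(w,2) triples; summing gives 1 + 15 + 3 + 1 + 1 + 15 + 1 + 10 + 28 = 75 transitive triples.
Total triples C(9,3) = 84, so cyclic triples = 84 − 75 = 9.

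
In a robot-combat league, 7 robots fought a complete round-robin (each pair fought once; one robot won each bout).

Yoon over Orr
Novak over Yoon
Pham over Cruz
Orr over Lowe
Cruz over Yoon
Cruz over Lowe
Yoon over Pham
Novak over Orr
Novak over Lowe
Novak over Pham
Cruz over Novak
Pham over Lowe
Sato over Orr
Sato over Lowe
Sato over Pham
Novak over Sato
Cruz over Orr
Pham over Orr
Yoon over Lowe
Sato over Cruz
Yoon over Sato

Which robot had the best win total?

Win totals: Cruz 4, Yoon 4, Lowe 0, Pham 3, Sato 4, Orr 1, Novak 5.
Novak leads with 5 wins (next highest: 4).

Novak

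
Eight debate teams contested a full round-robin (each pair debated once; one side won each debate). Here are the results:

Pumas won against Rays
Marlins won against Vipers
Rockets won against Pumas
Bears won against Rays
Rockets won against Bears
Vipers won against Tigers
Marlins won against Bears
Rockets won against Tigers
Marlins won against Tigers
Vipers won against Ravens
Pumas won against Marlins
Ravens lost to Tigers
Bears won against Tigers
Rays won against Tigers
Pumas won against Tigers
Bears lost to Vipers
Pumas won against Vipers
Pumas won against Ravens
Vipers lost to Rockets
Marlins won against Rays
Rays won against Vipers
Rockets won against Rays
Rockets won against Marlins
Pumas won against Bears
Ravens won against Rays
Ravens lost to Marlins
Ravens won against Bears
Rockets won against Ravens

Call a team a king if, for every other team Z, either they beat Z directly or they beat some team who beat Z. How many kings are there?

Marlins cannot reach Rockets, Pumas in two steps.
Rockets reaches everyone (king).
Bears cannot reach Marlins, Rockets, Pumas in two steps.
Rays cannot reach Marlins, Rockets, Pumas in two steps.
Vipers cannot reach Marlins, Rockets, Pumas in two steps.
Ravens cannot reach Marlins, Rockets, Pumas in two steps.
Pumas cannot reach Rockets in two steps.
Tigers cannot reach Marlins, Rockets, Vipers, Pumas in two steps.
Kings: Rockets — 1.

1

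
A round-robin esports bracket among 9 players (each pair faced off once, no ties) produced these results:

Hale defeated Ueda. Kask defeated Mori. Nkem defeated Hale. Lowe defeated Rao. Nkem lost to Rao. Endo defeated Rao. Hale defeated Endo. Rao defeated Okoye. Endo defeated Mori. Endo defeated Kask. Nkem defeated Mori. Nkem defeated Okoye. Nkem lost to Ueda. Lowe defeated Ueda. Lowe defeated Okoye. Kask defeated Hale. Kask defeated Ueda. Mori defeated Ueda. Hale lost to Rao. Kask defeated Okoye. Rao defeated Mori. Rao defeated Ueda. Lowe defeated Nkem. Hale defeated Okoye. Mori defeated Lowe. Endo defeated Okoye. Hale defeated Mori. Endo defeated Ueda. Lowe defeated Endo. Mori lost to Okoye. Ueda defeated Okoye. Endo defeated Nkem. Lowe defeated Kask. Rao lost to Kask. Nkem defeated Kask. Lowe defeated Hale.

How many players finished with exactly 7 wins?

1

Win totals: Mori 2, Okoye 1, Ueda 2, Hale 4, Kask 5, Nkem 4, Endo 6, Rao 5, Lowe 7.
Exactly 7: Lowe — 1 player.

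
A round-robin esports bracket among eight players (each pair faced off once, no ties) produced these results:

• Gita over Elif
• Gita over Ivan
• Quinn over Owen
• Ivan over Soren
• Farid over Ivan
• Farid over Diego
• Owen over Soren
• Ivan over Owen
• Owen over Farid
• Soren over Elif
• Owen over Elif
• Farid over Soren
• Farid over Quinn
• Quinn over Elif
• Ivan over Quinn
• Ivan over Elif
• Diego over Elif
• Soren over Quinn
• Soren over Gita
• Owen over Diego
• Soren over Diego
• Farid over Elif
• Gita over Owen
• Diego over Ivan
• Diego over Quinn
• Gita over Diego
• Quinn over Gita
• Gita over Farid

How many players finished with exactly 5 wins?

Win totals: Farid 5, Ivan 4, Gita 5, Owen 4, Diego 3, Soren 4, Elif 0, Quinn 3.
Exactly 5: Farid, Gita — 2 players.

2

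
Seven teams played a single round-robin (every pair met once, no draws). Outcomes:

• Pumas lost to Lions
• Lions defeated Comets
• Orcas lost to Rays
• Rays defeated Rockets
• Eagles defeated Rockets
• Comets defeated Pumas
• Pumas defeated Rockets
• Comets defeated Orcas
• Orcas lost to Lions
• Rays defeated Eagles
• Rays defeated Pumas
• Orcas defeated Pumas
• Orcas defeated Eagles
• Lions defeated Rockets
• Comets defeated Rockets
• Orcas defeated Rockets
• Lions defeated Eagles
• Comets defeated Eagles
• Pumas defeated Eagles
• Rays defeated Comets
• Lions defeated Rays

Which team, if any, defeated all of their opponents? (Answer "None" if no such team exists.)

Lions has 6 wins out of 6 opponents — a perfect record.

Lions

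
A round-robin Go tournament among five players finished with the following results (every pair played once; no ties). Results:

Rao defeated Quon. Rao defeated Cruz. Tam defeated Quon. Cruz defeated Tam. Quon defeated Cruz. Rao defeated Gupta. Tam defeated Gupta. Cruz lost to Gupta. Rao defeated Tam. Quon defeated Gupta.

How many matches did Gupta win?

Gupta's results: beat Cruz; lost to Quon, Rao, Tam.
That is 1 win.

1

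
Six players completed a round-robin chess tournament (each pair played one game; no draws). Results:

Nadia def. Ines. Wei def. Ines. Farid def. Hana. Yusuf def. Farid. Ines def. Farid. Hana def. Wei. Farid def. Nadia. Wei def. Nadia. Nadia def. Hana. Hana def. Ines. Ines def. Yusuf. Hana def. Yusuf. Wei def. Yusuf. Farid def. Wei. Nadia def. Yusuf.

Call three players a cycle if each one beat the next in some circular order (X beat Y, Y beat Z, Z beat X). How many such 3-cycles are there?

Win totals: Wei 3, Ines 2, Nadia 3, Farid 3, Yusuf 1, Hana 3.
A player with w wins dominates both others in C(w,2) triples; summing gives 3 + 1 + 3 + 3 + 0 + 3 = 13 transitive triples.
Total triples C(6,3) = 20, so cyclic triples = 20 − 13 = 7.

7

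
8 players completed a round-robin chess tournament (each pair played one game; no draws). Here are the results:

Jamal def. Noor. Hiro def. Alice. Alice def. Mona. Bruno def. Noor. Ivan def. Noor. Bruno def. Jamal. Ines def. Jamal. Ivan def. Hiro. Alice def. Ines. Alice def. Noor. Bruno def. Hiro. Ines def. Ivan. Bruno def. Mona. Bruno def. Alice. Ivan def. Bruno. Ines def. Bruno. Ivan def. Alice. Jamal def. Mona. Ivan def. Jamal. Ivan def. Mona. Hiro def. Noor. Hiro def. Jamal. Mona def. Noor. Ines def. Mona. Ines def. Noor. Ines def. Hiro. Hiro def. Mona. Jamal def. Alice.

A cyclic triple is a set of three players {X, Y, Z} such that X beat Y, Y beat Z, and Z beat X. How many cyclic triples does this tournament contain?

Win totals: Bruno 5, Noor 0, Ines 6, Alice 3, Ivan 6, Mona 1, Jamal 3, Hiro 4.
A player with w wins dominates both others in C(w,2) triples; summing gives 10 + 0 + 15 + 3 + 15 + 0 + 3 + 6 = 52 transitive triples.
Total triples C(8,3) = 56, so cyclic triples = 56 − 52 = 4.

4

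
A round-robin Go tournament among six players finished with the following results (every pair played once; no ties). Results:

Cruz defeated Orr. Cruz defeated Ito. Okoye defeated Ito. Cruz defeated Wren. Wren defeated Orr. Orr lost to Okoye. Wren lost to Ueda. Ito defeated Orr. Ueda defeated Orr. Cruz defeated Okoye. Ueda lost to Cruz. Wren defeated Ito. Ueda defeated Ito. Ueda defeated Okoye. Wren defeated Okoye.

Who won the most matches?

Cruz

Win totals: Ito 1, Wren 3, Okoye 2, Orr 0, Ueda 4, Cruz 5.
Cruz leads with 5 wins (next highest: 4).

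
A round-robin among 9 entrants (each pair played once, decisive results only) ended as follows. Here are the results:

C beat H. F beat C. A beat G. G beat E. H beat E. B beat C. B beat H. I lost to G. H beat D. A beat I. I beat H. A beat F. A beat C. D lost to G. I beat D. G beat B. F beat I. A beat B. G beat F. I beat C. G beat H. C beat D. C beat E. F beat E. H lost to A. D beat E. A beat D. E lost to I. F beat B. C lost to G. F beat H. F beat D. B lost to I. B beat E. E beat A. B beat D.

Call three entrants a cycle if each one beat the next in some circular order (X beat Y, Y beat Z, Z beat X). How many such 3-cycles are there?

7

Win totals: A 7, B 4, C 3, D 1, E 1, F 6, G 7, H 2, I 5.
An entrant with w wins dominates both others in C(w,2) triples; summing gives 21 + 6 + 3 + 0 + 0 + 15 + 21 + 1 + 10 = 77 transitive triples.
Total triples C(9,3) = 84, so cyclic triples = 84 − 77 = 7.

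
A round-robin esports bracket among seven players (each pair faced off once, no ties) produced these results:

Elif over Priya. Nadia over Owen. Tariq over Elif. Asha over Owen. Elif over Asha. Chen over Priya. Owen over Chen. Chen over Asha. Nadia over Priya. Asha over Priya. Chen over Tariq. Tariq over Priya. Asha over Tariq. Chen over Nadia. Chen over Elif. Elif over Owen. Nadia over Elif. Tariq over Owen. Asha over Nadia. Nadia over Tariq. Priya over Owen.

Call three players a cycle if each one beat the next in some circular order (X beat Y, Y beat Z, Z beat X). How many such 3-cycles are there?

7

Win totals: Chen 5, Priya 1, Elif 3, Asha 4, Tariq 3, Nadia 4, Owen 1.
A player with w wins dominates both others in C(w,2) triples; summing gives 10 + 0 + 3 + 6 + 3 + 6 + 0 = 28 transitive triples.
Total triples C(7,3) = 35, so cyclic triples = 35 − 28 = 7.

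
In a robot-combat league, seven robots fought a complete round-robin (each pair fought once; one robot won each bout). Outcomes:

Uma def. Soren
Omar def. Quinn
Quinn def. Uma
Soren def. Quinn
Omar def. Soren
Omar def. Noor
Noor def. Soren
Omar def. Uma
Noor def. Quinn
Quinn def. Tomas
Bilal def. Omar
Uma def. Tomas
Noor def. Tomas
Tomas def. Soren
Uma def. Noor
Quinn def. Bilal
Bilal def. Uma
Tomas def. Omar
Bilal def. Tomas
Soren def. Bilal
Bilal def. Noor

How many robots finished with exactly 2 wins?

2

Win totals: Tomas 2, Noor 3, Omar 4, Bilal 4, Uma 3, Quinn 3, Soren 2.
Exactly 2: Tomas, Soren — 2 robots.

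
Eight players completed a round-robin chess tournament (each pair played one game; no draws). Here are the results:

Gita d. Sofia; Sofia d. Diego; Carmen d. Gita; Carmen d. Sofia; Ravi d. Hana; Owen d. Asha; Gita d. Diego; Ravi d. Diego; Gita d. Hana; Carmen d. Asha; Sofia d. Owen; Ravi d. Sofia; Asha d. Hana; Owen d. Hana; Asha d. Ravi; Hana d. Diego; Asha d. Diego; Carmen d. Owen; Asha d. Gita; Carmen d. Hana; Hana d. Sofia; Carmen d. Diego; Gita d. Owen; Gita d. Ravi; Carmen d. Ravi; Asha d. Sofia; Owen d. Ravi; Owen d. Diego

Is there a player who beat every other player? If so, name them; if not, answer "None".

Carmen has 7 wins out of 7 opponents — a perfect record.

Carmen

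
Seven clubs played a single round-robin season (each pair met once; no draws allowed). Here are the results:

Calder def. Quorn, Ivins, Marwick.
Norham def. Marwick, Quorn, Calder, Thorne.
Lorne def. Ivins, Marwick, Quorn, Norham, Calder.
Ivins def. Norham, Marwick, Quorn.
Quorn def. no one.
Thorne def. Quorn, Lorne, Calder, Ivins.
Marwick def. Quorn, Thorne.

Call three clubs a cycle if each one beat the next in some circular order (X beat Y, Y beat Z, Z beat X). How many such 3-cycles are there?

6

Win totals: Marwick 2, Norham 4, Ivins 3, Lorne 5, Thorne 4, Calder 3, Quorn 0.
A club with w wins dominates both others in C(w,2) triples; summing gives 1 + 6 + 3 + 10 + 6 + 3 + 0 = 29 transitive triples.
Total triples C(7,3) = 35, so cyclic triples = 35 − 29 = 6.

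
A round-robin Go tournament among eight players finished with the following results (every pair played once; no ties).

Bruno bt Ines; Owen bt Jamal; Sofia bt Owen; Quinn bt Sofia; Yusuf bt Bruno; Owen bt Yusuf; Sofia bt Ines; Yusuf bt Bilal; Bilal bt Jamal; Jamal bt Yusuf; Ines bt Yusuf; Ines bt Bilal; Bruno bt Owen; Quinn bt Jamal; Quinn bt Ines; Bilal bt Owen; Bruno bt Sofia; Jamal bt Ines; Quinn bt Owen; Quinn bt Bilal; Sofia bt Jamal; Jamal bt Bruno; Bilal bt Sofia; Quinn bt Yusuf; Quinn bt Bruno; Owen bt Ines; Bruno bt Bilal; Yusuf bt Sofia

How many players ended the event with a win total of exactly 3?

Win totals: Quinn 7, Ines 2, Owen 3, Yusuf 3, Jamal 3, Bilal 3, Sofia 3, Bruno 4.
Exactly 3: Owen, Yusuf, Jamal, Bilal, Sofia — 5 players.

5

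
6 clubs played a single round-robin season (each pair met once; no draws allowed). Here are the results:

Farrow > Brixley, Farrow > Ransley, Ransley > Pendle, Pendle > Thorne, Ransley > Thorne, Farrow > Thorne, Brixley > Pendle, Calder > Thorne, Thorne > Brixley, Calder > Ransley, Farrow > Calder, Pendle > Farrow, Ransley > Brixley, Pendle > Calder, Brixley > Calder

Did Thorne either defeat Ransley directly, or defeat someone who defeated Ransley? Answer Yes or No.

Thorne did not beat Ransley directly.
Thorne beat Brixley, but each of them lost to Ransley. No two-step path.

No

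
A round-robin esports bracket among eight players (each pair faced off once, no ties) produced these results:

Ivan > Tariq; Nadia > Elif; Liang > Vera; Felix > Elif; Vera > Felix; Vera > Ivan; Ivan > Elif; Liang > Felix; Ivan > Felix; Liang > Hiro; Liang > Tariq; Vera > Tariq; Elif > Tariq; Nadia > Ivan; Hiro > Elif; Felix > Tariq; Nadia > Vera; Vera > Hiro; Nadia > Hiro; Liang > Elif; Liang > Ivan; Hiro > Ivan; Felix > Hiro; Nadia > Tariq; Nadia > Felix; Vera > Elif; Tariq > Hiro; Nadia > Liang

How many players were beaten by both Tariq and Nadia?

Tariq beat: Hiro.
Nadia beat: Felix, Ivan, Liang, Vera, Elif, Tariq, Hiro.
Both beat: Hiro — 1.

1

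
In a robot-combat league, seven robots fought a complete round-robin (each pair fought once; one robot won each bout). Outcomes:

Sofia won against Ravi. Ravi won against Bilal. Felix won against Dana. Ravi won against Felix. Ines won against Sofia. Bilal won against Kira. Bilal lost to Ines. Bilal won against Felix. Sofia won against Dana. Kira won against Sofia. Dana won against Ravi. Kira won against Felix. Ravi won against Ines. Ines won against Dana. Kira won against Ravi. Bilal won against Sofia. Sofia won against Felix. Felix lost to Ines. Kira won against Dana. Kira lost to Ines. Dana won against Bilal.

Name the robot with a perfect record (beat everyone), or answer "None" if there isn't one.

Highest win total is Ines with 5 (out of 6 possible).
Ines lost to Ravi, so no robot went undefeated.

None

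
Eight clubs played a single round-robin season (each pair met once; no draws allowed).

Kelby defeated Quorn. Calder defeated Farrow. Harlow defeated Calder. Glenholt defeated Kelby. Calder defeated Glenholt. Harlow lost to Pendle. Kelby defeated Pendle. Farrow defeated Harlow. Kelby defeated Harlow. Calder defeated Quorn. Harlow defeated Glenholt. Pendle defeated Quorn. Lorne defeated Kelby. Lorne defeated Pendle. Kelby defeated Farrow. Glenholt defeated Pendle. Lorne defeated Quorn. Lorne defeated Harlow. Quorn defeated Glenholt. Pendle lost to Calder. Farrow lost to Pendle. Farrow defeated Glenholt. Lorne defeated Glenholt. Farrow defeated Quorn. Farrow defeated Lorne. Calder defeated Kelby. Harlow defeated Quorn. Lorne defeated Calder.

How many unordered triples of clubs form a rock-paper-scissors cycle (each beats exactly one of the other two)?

Win totals: Farrow 4, Lorne 6, Harlow 3, Glenholt 2, Kelby 4, Calder 5, Pendle 3, Quorn 1.
A club with w wins dominates both others in C(w,2) triples; summing gives 6 + 15 + 3 + 1 + 6 + 10 + 3 + 0 = 44 transitive triples.
Total triples C(8,3) = 56, so cyclic triples = 56 − 44 = 12.

12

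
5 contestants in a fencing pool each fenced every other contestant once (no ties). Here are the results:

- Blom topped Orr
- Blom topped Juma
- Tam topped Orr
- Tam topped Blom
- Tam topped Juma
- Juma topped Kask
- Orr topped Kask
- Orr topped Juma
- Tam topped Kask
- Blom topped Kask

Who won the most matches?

Win totals: Blom 3, Juma 1, Tam 4, Kask 0, Orr 2.
Tam leads with 4 wins (next highest: 3).

Tam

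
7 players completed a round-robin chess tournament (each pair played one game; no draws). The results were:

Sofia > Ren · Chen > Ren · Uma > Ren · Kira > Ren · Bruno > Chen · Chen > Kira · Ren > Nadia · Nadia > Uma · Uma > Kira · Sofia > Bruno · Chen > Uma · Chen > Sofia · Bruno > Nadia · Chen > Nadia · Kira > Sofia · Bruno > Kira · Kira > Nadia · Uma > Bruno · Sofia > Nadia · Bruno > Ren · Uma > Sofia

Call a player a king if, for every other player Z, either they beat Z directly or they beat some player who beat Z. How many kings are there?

Ren cannot reach Chen, Sofia, Bruno, Kira in two steps.
Chen reaches everyone (king).
Uma reaches everyone (king).
Nadia cannot reach Chen in two steps.
Sofia reaches everyone (king).
Bruno reaches everyone (king).
Kira cannot reach Chen in two steps.
Kings: Chen, Uma, Sofia, Bruno — 4.

4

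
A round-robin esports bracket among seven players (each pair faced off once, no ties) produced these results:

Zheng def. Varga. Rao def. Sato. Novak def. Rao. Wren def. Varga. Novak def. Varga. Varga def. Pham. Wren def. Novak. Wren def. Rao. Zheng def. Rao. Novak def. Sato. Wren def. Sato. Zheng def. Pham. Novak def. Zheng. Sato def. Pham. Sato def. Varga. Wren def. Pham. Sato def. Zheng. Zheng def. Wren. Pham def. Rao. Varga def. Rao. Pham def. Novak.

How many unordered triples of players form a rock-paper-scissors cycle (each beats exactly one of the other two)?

8

Win totals: Wren 5, Rao 1, Pham 2, Sato 3, Varga 2, Zheng 4, Novak 4.
A player with w wins dominates both others in C(w,2) triples; summing gives 10 + 0 + 1 + 3 + 1 + 6 + 6 = 27 transitive triples.
Total triples C(7,3) = 35, so cyclic triples = 35 − 27 = 8.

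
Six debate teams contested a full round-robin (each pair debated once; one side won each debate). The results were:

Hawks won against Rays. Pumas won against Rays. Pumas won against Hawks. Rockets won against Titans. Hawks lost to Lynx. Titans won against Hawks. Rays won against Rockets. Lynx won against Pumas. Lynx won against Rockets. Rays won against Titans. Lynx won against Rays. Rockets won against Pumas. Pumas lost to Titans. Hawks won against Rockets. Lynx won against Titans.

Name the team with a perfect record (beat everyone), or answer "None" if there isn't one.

Lynx

Lynx has 5 wins out of 5 opponents — a perfect record.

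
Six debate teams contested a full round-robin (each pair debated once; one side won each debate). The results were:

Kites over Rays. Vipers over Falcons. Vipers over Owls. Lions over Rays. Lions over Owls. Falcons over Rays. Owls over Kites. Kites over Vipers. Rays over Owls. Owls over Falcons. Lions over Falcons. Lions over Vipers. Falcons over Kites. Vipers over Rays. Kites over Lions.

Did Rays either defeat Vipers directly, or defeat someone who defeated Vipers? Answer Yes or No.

No

Rays did not beat Vipers directly.
Rays beat Owls, but each of them lost to Vipers. No two-step path.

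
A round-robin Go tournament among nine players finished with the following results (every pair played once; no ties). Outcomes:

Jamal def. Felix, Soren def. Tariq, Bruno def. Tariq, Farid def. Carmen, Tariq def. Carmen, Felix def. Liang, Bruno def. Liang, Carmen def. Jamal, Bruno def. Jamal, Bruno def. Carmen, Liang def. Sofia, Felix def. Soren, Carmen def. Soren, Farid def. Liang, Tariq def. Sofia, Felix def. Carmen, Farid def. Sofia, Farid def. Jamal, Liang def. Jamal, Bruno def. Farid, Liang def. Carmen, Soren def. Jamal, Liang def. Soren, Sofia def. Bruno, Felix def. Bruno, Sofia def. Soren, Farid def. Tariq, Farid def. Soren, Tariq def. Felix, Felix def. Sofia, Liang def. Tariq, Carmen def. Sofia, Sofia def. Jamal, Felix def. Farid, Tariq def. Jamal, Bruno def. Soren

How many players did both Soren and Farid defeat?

2

Soren beat: Tariq, Jamal.
Farid beat: Tariq, Carmen, Soren, Sofia, Jamal, Liang.
Both beat: Tariq, Jamal — 2.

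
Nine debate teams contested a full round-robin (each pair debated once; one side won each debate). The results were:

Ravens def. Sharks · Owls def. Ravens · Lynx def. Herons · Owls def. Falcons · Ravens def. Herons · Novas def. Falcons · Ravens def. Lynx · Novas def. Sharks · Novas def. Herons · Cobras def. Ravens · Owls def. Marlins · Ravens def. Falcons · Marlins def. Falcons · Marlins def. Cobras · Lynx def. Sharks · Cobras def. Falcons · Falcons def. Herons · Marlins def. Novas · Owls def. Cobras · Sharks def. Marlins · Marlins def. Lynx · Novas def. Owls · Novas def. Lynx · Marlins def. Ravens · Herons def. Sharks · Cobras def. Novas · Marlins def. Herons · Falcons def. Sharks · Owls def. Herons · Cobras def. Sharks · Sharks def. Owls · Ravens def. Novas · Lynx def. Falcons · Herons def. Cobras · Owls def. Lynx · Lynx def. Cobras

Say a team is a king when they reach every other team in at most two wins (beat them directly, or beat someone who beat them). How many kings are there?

Lynx reaches everyone (king).
Novas reaches everyone (king).
Sharks reaches everyone (king).
Herons cannot reach Lynx in two steps.
Ravens reaches everyone (king).
Falcons cannot reach Lynx, Novas, Ravens in two steps.
Cobras reaches everyone (king).
Marlins reaches everyone (king).
Owls reaches everyone (king).
Kings: Lynx, Novas, Sharks, Ravens, Cobras, Marlins, Owls — 7.

7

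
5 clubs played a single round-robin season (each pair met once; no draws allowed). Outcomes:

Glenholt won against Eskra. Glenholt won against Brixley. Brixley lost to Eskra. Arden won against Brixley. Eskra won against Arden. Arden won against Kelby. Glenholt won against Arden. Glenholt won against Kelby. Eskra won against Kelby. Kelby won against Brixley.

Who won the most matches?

Glenholt

Win totals: Kelby 1, Brixley 0, Arden 2, Glenholt 4, Eskra 3.
Glenholt leads with 4 wins (next highest: 3).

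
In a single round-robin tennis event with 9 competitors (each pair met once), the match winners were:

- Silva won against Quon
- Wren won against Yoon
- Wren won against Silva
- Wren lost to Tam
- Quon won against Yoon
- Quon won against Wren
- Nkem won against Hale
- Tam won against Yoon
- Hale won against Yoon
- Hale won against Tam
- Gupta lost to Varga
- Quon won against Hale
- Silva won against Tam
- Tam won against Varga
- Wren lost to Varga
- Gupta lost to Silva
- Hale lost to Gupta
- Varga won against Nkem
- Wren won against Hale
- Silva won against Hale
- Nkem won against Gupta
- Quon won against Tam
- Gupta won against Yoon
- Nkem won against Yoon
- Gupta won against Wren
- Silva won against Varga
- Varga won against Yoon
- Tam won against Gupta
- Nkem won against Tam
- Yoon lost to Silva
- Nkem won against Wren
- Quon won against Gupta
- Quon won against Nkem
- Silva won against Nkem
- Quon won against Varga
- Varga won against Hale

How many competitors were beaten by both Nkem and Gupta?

3

Nkem beat: Wren, Yoon, Hale, Gupta, Tam.
Gupta beat: Wren, Yoon, Hale.
Both beat: Wren, Yoon, Hale — 3.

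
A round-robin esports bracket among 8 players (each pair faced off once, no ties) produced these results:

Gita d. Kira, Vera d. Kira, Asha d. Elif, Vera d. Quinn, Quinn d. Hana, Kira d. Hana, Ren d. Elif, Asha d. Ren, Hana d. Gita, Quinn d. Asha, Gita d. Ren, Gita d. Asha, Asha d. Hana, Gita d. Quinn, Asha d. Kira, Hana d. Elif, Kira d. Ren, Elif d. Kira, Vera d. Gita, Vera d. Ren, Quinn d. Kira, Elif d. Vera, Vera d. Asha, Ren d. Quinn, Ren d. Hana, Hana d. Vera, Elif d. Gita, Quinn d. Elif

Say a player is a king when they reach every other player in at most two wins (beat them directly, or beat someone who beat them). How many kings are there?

Ren reaches everyone (king).
Quinn reaches everyone (king).
Gita cannot reach Vera in two steps.
Hana reaches everyone (king).
Asha reaches everyone (king).
Kira cannot reach Asha in two steps.
Elif reaches everyone (king).
Vera reaches everyone (king).
Kings: Ren, Quinn, Hana, Asha, Elif, Vera — 6.

6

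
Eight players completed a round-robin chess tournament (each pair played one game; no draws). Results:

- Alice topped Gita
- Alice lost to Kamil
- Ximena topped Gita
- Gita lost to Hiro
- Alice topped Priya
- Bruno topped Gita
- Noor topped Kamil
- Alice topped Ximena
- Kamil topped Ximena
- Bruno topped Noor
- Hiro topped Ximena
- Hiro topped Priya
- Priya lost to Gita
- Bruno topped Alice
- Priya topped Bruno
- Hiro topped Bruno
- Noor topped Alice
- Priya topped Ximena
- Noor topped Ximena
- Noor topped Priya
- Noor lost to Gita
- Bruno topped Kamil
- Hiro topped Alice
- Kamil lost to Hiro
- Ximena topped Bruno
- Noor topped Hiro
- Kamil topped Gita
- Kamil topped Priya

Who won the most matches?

Hiro

Win totals: Kamil 4, Priya 2, Hiro 6, Noor 5, Gita 2, Bruno 4, Alice 3, Ximena 2.
Hiro leads with 6 wins (next highest: 5).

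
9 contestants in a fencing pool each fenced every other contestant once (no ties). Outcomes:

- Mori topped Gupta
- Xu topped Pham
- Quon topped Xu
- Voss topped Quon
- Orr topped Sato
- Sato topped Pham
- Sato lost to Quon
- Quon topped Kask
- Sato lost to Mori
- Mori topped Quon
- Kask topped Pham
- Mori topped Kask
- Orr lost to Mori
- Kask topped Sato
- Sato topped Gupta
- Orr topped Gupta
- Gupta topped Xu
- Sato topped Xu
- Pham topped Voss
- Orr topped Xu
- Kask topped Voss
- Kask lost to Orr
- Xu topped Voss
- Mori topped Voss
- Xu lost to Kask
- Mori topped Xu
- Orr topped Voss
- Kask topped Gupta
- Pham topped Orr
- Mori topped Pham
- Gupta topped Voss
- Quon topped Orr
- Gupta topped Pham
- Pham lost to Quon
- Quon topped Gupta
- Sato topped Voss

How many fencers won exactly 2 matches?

2

Win totals: Sato 4, Gupta 3, Quon 6, Orr 5, Kask 5, Pham 2, Voss 1, Xu 2, Mori 8.
Exactly 2: Pham, Xu — 2 fencers.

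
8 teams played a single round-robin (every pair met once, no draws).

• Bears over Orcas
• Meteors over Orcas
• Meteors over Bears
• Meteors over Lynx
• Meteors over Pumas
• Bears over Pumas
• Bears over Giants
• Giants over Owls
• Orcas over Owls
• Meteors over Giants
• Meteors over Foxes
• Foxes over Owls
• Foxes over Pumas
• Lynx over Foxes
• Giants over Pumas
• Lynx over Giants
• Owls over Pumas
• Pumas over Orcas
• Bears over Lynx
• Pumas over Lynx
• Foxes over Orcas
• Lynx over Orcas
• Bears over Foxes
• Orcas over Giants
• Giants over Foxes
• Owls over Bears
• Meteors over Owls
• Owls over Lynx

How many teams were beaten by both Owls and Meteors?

3

Owls beat: Bears, Pumas, Lynx.
Meteors beat: Orcas, Owls, Bears, Pumas, Lynx, Giants, Foxes.
Both beat: Bears, Pumas, Lynx — 3.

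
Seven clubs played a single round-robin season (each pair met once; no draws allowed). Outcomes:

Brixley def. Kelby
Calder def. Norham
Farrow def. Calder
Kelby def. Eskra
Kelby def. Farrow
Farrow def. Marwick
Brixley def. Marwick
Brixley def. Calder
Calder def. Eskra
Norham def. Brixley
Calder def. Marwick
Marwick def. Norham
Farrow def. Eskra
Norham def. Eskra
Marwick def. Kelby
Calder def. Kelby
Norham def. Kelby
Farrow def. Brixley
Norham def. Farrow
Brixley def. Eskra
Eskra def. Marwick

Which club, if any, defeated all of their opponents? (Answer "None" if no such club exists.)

Highest win total is Norham with 4 (out of 6 possible).
Norham lost to Marwick, Calder, so no club went undefeated.

None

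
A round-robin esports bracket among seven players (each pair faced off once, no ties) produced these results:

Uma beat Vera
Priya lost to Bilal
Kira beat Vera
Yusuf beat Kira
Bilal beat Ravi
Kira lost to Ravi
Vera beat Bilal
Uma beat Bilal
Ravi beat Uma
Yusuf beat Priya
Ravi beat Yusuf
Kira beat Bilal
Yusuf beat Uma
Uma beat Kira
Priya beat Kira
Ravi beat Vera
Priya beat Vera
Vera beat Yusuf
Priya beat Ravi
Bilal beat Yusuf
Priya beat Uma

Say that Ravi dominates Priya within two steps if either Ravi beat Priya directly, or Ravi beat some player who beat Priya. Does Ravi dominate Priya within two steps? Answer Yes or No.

Ravi did not beat Priya directly.
Ravi beat Yusuf, Kira, Uma, Vera. Of those, Yusuf beat Priya.

Yes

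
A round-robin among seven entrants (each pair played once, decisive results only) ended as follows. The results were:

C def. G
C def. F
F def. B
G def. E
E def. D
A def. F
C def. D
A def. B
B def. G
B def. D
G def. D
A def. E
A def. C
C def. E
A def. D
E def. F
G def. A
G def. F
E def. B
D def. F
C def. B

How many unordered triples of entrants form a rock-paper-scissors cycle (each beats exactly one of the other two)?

Win totals: A 5, B 2, C 5, D 1, E 3, F 1, G 4.
An entrant with w wins dominates both others in C(w,2) triples; summing gives 10 + 1 + 10 + 0 + 3 + 0 + 6 = 30 transitive triples.
Total triples C(7,3) = 35, so cyclic triples = 35 − 30 = 5.

5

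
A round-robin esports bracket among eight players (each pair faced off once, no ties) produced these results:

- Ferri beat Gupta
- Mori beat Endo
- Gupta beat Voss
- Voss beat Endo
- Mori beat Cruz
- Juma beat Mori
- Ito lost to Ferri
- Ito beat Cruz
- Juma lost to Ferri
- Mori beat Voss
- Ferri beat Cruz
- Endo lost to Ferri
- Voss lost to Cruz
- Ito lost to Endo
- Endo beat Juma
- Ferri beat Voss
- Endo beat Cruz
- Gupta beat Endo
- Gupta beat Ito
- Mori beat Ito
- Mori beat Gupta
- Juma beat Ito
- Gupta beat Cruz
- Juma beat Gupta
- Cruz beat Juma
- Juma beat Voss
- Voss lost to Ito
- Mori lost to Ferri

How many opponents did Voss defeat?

1

Voss' results: beat Endo; lost to Cruz, Juma, Ito, Ferri, Gupta, Mori.
That is 1 win.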